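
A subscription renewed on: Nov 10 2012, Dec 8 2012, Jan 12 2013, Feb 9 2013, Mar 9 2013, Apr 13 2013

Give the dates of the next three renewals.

May 11 2013, Jun 8 2013, Jul 13 2013

All dates are Saturdays, 28, 35, 28, 28, 35 days apart.
Specifically, the 2nd Saturday of each month.
2nd Saturday of May 2013: May 11 2013.
2nd Saturday of June 2013: Jun 8 2013.
July 2013 — 2nd Saturday is Jul 13 2013.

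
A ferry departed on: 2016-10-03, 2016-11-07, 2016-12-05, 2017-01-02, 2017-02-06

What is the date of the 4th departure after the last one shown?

These are Mondays at 28- or 35-day spacing (35, 28, 28, 35).
The pattern: 1st Monday of the month.
1st Monday of March 2017: 2017-03-06.
April 2017 — 1st Monday is 2017-04-03.
May 2017 — 1st Monday is 2017-05-01.
1st Monday of June 2017: 2017-06-05.

2017-06-05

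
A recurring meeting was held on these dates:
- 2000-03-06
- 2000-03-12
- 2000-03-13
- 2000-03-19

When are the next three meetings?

2000-03-20, 2000-03-26, 2000-03-27

Gaps: 6, 1, 6 days — not constant, but cyclic with period 2.
The events fall on every Monday and Sunday.
Next Monday: 2000-03-20.
Next Sunday: 2000-03-26.
Next Monday: 2000-03-27.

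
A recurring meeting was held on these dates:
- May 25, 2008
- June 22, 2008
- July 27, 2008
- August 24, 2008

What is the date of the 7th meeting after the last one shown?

March 22, 2009

These are Sundays at 28- or 35-day spacing (28, 35, 28).
The pattern: 4th Sunday of the month.
September 2008 — 4th Sunday is September 28, 2008.
October 2008 — 4th Sunday is October 26, 2008.
November 2008 — 4th Sunday is November 23, 2008.
December 2008 — 4th Sunday is December 28, 2008.
4th Sunday of January 2009: January 25, 2009.
4th Sunday of February 2009: February 22, 2009.
March 2009 — 4th Sunday is March 22, 2009.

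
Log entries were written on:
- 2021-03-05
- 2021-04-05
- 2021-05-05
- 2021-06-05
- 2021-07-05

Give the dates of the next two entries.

Gaps: 31, 30, 31, 30 days — not constant. Every event is on the 5th of the month.
Pattern: the 5th of each month.
Next: August 2021 → 2021-08-05.
September 2021: 2021-09-05.

2021-08-05, 2021-09-05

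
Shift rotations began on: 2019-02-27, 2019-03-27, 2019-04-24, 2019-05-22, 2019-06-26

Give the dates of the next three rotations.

All dates are Wednesdays, 28, 28, 28, 35 days apart.
Specifically, the 4th Wednesday of each month.
July 2019 — 4th Wednesday is 2019-07-24.
4th Wednesday of August 2019: 2019-08-28.
September 2019 — 4th Wednesday is 2019-09-25.

2019-07-24, 2019-08-28, 2019-09-25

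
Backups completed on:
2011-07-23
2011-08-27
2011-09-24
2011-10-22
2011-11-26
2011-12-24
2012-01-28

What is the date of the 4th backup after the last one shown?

These are Saturdays at 28- or 35-day spacing (35, 28, 28, 35, 28, 35).
The pattern: 4th Saturday of the month.
4th Saturday of February 2012: 2012-02-25.
4th Saturday of March 2012: 2012-03-24.
4th Saturday of April 2012: 2012-04-28.
4th Saturday of May 2012: 2012-05-26.

2012-05-26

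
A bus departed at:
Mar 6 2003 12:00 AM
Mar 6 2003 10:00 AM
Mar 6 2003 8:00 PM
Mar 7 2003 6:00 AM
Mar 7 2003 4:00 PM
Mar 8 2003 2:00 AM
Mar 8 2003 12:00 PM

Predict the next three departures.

Spacing: 10, 10, 10, 10, 10, 10 h — constant 10 h.
Mar 8 2003 12:00 PM + 10 h = Mar 8 2003 10:00 PM.
Mar 8 2003 10:00 PM + 10 h = Mar 9 2003 8:00 AM.
Mar 9 2003 8:00 AM + 10 h = Mar 9 2003 6:00 PM.

Mar 8 2003 10:00 PM, Mar 9 2003 8:00 AM, Mar 9 2003 6:00 PM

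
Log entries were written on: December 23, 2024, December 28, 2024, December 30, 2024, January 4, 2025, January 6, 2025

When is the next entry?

January 11, 2025

Every event lands on a Monday or Saturday (gaps cycle 5, 2, 5, 2).
So the schedule is: every Monday and Saturday.
Next Saturday: January 11, 2025.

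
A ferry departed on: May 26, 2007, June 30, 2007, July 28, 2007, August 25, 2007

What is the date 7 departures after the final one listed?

March 29, 2008

Every date is a Saturday; gaps 35, 28, 28 days.
Each is the last Saturday of its month (at least one falls on the 29th or later, ruling out '4th Saturday').
Last Saturday of September 2007: September 29, 2007.
Last Saturday of October 2007: October 27, 2007.
November 2007 ends with Saturday November 24, 2007.
December 2007 ends with Saturday December 29, 2007.
January 2008 ends with Saturday January 26, 2008.
February 2008 ends with Saturday February 23, 2008.
March 2008 ends with Saturday March 29, 2008.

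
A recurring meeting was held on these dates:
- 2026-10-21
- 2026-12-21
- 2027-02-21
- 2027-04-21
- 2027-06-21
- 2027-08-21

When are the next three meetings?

The day-of-month is always 21 (61, 62, 59, 61, 61 days between events).
So this recurs on the 21st of every 2 months.
Next: October 2027 → 2027-10-21.
December 2027: 2027-12-21.
February 2028: 2028-02-21.

2027-10-21, 2027-12-21, 2028-02-21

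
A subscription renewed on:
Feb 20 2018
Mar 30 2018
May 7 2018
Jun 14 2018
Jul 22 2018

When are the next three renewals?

Every event comes 38 days after the last (38, 38, 38, 38).
Jul 22 2018 + 38 days = Aug 29 2018.
Aug 29 2018 + 38 days = Oct 6 2018.
Oct 6 2018 + 38 days = Nov 13 2018.

Aug 29 2018, Oct 6 2018, Nov 13 2018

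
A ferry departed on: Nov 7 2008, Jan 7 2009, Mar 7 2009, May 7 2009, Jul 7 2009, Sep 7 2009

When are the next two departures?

The day-of-month is always 7 (61, 59, 61, 61, 62 days between events).
So this recurs on the 7th of every 2 months.
Next: November 2009 → Nov 7 2009.
January 2010: Jan 7 2010.

Nov 7 2009, Jan 7 2010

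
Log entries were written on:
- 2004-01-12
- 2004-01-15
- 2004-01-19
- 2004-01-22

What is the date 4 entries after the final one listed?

Gaps: 3, 4, 3 days — not constant, but cyclic with period 2.
The events fall on every Monday and Thursday.
Next Monday: 2004-01-26.
Next Thursday: 2004-01-29.
Next Monday: 2004-02-02.
The following Thursday is 2004-02-05.

2004-02-05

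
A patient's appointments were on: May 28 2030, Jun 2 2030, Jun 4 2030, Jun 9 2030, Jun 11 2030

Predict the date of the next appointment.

Jun 16 2030

Gaps: 5, 2, 5, 2 days — not constant, but cyclic with period 2.
The events fall on every Tuesday and Sunday.
The following Sunday is Jun 16 2030.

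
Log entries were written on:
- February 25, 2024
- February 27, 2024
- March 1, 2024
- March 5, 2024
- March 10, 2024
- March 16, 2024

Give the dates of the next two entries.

March 23, 2024; March 31, 2024

Gaps: 2, 3, 4, 5, 6 days — each gap is 1 larger than the previous one.
Next gap: 7 days. March 16, 2024 + 7 days = March 23, 2024.
Next gap: 8 days. March 23, 2024 + 8 days = March 31, 2024.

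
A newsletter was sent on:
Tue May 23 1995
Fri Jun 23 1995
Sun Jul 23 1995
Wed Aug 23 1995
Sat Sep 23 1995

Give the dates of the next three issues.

Mon Oct 23 1995, Thu Nov 23 1995, Sat Dec 23 1995

Gaps: 31, 30, 31, 31 days — not constant. Every event is on the 23rd of the month.
Pattern: the 23rd of each month.
Next: October 1995 → Mon Oct 23 1995.
Next: November 1995 → Thu Nov 23 1995.
Next: December 1995 → Sat Dec 23 1995.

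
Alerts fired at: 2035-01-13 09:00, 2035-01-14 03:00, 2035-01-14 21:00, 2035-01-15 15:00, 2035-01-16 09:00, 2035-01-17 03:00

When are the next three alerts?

The interval is a steady 18 hours (18, 18, 18, 18, 18).
2035-01-17 03:00 + 18 h = 2035-01-17 21:00.
2035-01-17 21:00 + 18 h = 2035-01-18 15:00.
2035-01-18 15:00 + 18 h = 2035-01-19 09:00.

2035-01-17 21:00, 2035-01-18 15:00, 2035-01-19 09:00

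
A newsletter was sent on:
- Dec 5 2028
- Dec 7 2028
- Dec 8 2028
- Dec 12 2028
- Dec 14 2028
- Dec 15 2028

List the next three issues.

Dec 19 2028, Dec 21 2028, Dec 22 2028

The gap pattern 2, 1, 4, 2, 1 repeats every 3 events.
These are the Tuesdays, Thursdays and Fridays of each week.
The following Tuesday is Dec 19 2028.
The following Thursday is Dec 21 2028.
The following Friday is Dec 22 2028.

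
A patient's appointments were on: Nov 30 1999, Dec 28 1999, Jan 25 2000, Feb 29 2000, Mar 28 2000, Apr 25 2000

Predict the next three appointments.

All Tuesdays; the gaps (28, 28, 35, 28, 28) vary with month length.
This is the last Tuesday of each month.
Last Tuesday of May 2000: May 30 2000.
June 2000 ends with Tuesday Jun 27 2000.
July 2000 ends with Tuesday Jul 25 2000.

May 30 2000, Jun 27 2000, Jul 25 2000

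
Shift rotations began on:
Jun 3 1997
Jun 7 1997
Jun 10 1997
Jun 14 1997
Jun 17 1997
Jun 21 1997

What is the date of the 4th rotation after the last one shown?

Jul 5 1997

Every event lands on a Tuesday or Saturday (gaps cycle 4, 3, 4, 3, 4).
So the schedule is: every Tuesday and Saturday.
The following Tuesday is Jun 24 1997.
The following Saturday is Jun 28 1997.
The following Tuesday is Jul 1 1997.
Next Saturday: Jul 5 1997.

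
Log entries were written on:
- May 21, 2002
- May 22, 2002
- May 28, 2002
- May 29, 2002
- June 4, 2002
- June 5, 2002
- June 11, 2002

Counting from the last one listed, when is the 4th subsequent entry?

Every event lands on a Tuesday or Wednesday (gaps cycle 1, 6, 1, 6, 1, 6).
So the schedule is: every Tuesday and Wednesday.
Next Wednesday: June 12, 2002.
Next Tuesday: June 18, 2002.
The following Wednesday is June 19, 2002.
The following Tuesday is June 25, 2002.

June 25, 2002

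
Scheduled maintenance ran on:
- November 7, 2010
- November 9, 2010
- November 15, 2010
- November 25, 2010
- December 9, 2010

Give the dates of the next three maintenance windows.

December 27, 2010; January 18, 2011; February 13, 2011

Intervals are 2, 6, 10, 14 days — an arithmetic progression with common difference 4.
Next gap: 18 days. December 9, 2010 + 18 days = December 27, 2010.
Next gap: 22 days. December 27, 2010 + 22 days = January 18, 2011.
Next gap: 26 days. January 18, 2011 + 26 days = February 13, 2011.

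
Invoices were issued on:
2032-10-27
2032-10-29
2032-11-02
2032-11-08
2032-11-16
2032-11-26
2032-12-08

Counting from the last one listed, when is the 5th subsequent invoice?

Gaps: 2, 4, 6, 8, 10, 12 days — each gap is 2 larger than the previous one.
Next gap: 14 days. 2032-12-08 + 14 days = 2032-12-22.
Next gap: 16 days. 2032-12-22 + 16 days = 2033-01-07.
Next gap: 18 days. 2033-01-07 + 18 days = 2033-01-25.
Next gap: 20 days. 2033-01-25 + 20 days = 2033-02-14.
Next gap: 22 days. 2033-02-14 + 22 days = 2033-03-08.

2033-03-08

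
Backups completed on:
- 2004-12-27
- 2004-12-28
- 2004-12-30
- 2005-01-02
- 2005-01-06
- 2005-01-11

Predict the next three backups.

The spacing grows by 1 each time: 1, 2, 3, 4, 5 days.
Next gap: 6 days. 2005-01-11 + 6 days = 2005-01-17.
Next gap: 7 days. 2005-01-17 + 7 days = 2005-01-24.
Next gap: 8 days. 2005-01-24 + 8 days = 2005-02-01.

2005-01-17, 2005-01-24, 2005-02-01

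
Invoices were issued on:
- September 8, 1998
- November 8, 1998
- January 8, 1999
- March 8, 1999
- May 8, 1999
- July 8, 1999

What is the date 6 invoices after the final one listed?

July 8, 2000

The day-of-month is always 8 (61, 61, 59, 61, 61 days between events).
So this recurs on the 8th of every 2 months.
Next: September 1999 → September 8, 1999.
November 1999: November 8, 1999.
Next: January 2000 → January 8, 2000.
March 2000: March 8, 2000.
May 2000: May 8, 2000.
Next: July 2000 → July 8, 2000.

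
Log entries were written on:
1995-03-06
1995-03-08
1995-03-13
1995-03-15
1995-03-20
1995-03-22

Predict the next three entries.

The gap pattern 2, 5, 2, 5, 2 repeats every 2 events.
These are the Mondays and Wednesdays of each week.
The following Monday is 1995-03-27.
The following Wednesday is 1995-03-29.
The following Monday is 1995-04-03.

1995-03-27, 1995-03-29, 1995-04-03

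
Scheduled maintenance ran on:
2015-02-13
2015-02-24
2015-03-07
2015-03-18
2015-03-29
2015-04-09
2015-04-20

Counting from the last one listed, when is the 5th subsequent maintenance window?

2015-06-14

Every event comes 11 days after the last (11, 11, 11, 11, 11, 11).
2015-04-20 + 11 days = 2015-05-01.
2015-05-01 + 11 days = 2015-05-12.
2015-05-12 + 11 days = 2015-05-23.
2015-05-23 + 11 days = 2015-06-03.
2015-06-03 + 11 days = 2015-06-14.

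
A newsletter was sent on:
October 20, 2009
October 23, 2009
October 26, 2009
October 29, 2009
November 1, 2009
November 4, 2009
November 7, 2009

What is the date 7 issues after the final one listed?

Every event comes 3 days after the last (3, 3, 3, 3, 3, 3).
November 7, 2009 + 3 days = November 10, 2009.
November 10, 2009 + 3 days = November 13, 2009.
November 13, 2009 + 3 days = November 16, 2009.
November 16, 2009 + 3 days = November 19, 2009.
November 19, 2009 + 3 days = November 22, 2009.
November 22, 2009 + 3 days = November 25, 2009.
November 25, 2009 + 3 days = November 28, 2009.

November 28, 2009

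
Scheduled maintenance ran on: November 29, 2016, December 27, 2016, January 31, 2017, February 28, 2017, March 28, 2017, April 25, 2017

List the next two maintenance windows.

Every date is a Tuesday; gaps 28, 35, 28, 28, 28 days.
Each is the last Tuesday of its month (at least one falls on the 29th or later, ruling out '4th Tuesday').
Last Tuesday of May 2017: May 30, 2017.
Last Tuesday of June 2017: June 27, 2017.

May 30, 2017; June 27, 2017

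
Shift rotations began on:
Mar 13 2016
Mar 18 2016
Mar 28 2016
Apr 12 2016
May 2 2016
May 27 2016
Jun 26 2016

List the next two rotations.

The spacing grows by 5 each time: 5, 10, 15, 20, 25, 30 days.
Next gap: 35 days. Jun 26 2016 + 35 days = Jul 31 2016.
Next gap: 40 days. Jul 31 2016 + 40 days = Sep 9 2016.

Jul 31 2016, Sep 9 2016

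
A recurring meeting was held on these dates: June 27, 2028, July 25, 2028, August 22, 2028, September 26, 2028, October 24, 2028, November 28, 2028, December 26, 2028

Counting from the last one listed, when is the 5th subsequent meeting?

May 22, 2029

All dates are Tuesdays, 28, 28, 35, 28, 35, 28 days apart.
Specifically, the 4th Tuesday of each month.
January 2029 — 4th Tuesday is January 23, 2029.
4th Tuesday of February 2029: February 27, 2029.
March 2029 — 4th Tuesday is March 27, 2029.
4th Tuesday of April 2029: April 24, 2029.
4th Tuesday of May 2029: May 22, 2029.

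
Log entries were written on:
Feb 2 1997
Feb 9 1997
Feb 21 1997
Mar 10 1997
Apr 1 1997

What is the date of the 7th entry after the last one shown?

Jan 20 1998

Intervals are 7, 12, 17, 22 days — an arithmetic progression with common difference 5.
Next gap: 27 days. Apr 1 1997 + 27 days = Apr 28 1997.
Next gap: 32 days. Apr 28 1997 + 32 days = May 30 1997.
Next gap: 37 days. May 30 1997 + 37 days = Jul 6 1997.
Next gap: 42 days. Jul 6 1997 + 42 days = Aug 17 1997.
Next gap: 47 days. Aug 17 1997 + 47 days = Oct 3 1997.
Next gap: 52 days. Oct 3 1997 + 52 days = Nov 24 1997.
Next gap: 57 days. Nov 24 1997 + 57 days = Jan 20 1998.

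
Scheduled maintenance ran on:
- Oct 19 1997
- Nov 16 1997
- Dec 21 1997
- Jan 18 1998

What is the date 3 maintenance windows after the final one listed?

Gaps: 28, 35, 28 days — a mix of 28 and 35. Every date is a Sunday.
Each is the 3rd Sunday of its month.
February 1998 — 3rd Sunday is Feb 15 1998.
March 1998 — 3rd Sunday is Mar 15 1998.
April 1998 — 3rd Sunday is Apr 19 1998.

Apr 19 1998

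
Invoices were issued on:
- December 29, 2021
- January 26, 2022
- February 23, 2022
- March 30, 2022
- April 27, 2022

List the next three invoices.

Every date is a Wednesday; gaps 28, 28, 35, 28 days.
Each is the last Wednesday of its month (at least one falls on the 29th or later, ruling out '4th Wednesday').
Last Wednesday of May 2022: May 25, 2022.
June 2022 ends with Wednesday June 29, 2022.
July 2022 ends with Wednesday July 27, 2022.

May 25, 2022; June 29, 2022; July 27, 2022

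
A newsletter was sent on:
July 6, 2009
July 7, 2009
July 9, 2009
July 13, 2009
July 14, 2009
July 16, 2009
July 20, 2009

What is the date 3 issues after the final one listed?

July 27, 2009

Every event lands on a Monday or Tuesday or Thursday (gaps cycle 1, 2, 4, 1, 2, 4).
So the schedule is: every Monday, Tuesday and Thursday.
Next Tuesday: July 21, 2009.
Next Thursday: July 23, 2009.
The following Monday is July 27, 2009.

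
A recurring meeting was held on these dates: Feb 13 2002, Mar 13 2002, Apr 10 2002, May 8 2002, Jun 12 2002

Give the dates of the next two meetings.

Jul 10 2002, Aug 14 2002

All dates are Wednesdays, 28, 28, 28, 35 days apart.
Specifically, the 2nd Wednesday of each month.
2nd Wednesday of July 2002: Jul 10 2002.
August 2002 — 2nd Wednesday is Aug 14 2002.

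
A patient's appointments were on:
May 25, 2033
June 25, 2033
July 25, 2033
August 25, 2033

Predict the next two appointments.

Each date is the 25th; the gaps (31, 30, 31) track the month lengths.
The rule is the 25th of each month.
Next: September 2033 → September 25, 2033.
Next: October 2033 → October 25, 2033.

September 25, 2033; October 25, 2033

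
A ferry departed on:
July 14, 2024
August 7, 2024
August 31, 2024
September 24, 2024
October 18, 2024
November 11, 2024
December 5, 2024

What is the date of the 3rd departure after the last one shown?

February 15, 2025

Gaps between consecutive events: 24, 24, 24, 24, 24, 24 days — a constant 24-day interval.
December 5, 2024 + 24 days = December 29, 2024.
December 29, 2024 + 24 days = January 22, 2025.
January 22, 2025 + 24 days = February 15, 2025.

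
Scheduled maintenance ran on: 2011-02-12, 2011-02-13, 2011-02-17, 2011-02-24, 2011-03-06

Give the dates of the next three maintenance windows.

2011-03-19, 2011-04-04, 2011-04-23

The spacing grows by 3 each time: 1, 4, 7, 10 days.
Next gap: 13 days. 2011-03-06 + 13 days = 2011-03-19.
Next gap: 16 days. 2011-03-19 + 16 days = 2011-04-04.
Next gap: 19 days. 2011-04-04 + 19 days = 2011-04-23.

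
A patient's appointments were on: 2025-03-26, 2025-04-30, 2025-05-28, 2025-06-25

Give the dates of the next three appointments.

2025-07-30, 2025-08-27, 2025-09-24

These are Wednesdays with 35, 28, 28-day gaps.
Each is the final Wednesday of its month — 2025-04-30 is past the 28th, so '4th Wednesday' doesn't fit.
July 2025 ends with Wednesday 2025-07-30.
Last Wednesday of August 2025: 2025-08-27.
September 2025 ends with Wednesday 2025-09-24.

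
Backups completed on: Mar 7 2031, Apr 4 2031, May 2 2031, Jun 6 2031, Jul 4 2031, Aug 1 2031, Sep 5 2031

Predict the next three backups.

All dates are Fridays, 28, 28, 35, 28, 28, 35 days apart.
Specifically, the 1st Friday of each month.
1st Friday of October 2031: Oct 3 2031.
1st Friday of November 2031: Nov 7 2031.
December 2031 — 1st Friday is Dec 5 2031.

Oct 3 2031, Nov 7 2031, Dec 5 2031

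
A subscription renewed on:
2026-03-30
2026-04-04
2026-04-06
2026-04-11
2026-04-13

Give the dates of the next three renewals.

Every event lands on a Monday or Saturday (gaps cycle 5, 2, 5, 2).
So the schedule is: every Monday and Saturday.
Next Saturday: 2026-04-18.
The following Monday is 2026-04-20.
Next Saturday: 2026-04-25.

2026-04-18, 2026-04-20, 2026-04-25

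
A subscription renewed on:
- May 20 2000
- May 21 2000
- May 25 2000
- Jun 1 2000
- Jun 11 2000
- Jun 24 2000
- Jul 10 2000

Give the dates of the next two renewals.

Gaps: 1, 4, 7, 10, 13, 16 days — each gap is 3 larger than the previous one.
Next gap: 19 days. Jul 10 2000 + 19 days = Jul 29 2000.
Next gap: 22 days. Jul 29 2000 + 22 days = Aug 20 2000.

Jul 29 2000, Aug 20 2000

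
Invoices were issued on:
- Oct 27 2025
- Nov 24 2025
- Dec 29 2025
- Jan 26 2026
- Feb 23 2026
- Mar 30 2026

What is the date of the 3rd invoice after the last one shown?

Jun 29 2026

All Mondays; the gaps (28, 35, 28, 28, 35) vary with month length.
This is the last Monday of each month.
Last Monday of April 2026: Apr 27 2026.
Last Monday of May 2026: May 25 2026.
June 2026 ends with Monday Jun 29 2026.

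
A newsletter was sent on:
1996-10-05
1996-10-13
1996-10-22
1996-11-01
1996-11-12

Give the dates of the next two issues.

Gaps: 8, 9, 10, 11 days — each gap is 1 larger than the previous one.
Next gap: 12 days. 1996-11-12 + 12 days = 1996-11-24.
Next gap: 13 days. 1996-11-24 + 13 days = 1996-12-07.

1996-11-24, 1996-12-07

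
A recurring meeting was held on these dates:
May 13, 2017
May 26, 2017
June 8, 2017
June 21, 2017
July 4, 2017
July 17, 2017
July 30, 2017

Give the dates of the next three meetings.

Every event comes 13 days after the last (13, 13, 13, 13, 13, 13).
July 30, 2017 + 13 days = August 12, 2017.
August 12, 2017 + 13 days = August 25, 2017.
August 25, 2017 + 13 days = September 7, 2017.

August 12, 2017; August 25, 2017; September 7, 2017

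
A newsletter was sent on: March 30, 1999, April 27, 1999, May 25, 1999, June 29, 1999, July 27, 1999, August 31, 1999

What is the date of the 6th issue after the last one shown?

Every date is a Tuesday; gaps 28, 28, 35, 28, 35 days.
Each is the last Tuesday of its month (at least one falls on the 29th or later, ruling out '4th Tuesday').
Last Tuesday of September 1999: September 28, 1999.
Last Tuesday of October 1999: October 26, 1999.
November 1999 ends with Tuesday November 30, 1999.
Last Tuesday of December 1999: December 28, 1999.
Last Tuesday of January 2000: January 25, 2000.
February 2000 ends with Tuesday February 29, 2000.

February 29, 2000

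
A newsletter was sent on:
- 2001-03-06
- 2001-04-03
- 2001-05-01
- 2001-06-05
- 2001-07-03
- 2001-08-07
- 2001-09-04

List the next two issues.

Gaps: 28, 28, 35, 28, 35, 28 days — a mix of 28 and 35. Every date is a Tuesday.
Each is the 1st Tuesday of its month.
October 2001 — 1st Tuesday is 2001-10-02.
November 2001 — 1st Tuesday is 2001-11-06.

2001-10-02, 2001-11-06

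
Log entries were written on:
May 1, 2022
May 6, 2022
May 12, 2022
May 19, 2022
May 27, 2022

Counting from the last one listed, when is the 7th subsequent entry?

The spacing grows by 1 each time: 5, 6, 7, 8 days.
Next gap: 9 days. May 27, 2022 + 9 days = June 5, 2022.
Next gap: 10 days. June 5, 2022 + 10 days = June 15, 2022.
Next gap: 11 days. June 15, 2022 + 11 days = June 26, 2022.
Next gap: 12 days. June 26, 2022 + 12 days = July 8, 2022.
Next gap: 13 days. July 8, 2022 + 13 days = July 21, 2022.
Next gap: 14 days. July 21, 2022 + 14 days = August 4, 2022.
Next gap: 15 days. August 4, 2022 + 15 days = August 19, 2022.

August 19, 2022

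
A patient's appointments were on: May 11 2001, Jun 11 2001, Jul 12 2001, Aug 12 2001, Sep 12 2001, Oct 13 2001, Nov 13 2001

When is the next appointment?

Dec 14 2001

Gaps between consecutive events: 31, 31, 31, 31, 31, 31 days — a constant 31-day interval.
Nov 13 2001 + 31 days = Dec 14 2001.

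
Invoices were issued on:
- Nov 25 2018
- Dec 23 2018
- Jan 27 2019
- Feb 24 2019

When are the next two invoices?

Gaps: 28, 35, 28 days — a mix of 28 and 35. Every date is a Sunday.
Each is the 4th Sunday of its month.
4th Sunday of March 2019: Mar 24 2019.
April 2019 — 4th Sunday is Apr 28 2019.

Mar 24 2019, Apr 28 2019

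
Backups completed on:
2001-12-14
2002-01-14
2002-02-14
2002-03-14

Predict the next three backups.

2002-04-14, 2002-05-14, 2002-06-14

The day-of-month is always 14 (31, 31, 28 days between events).
So this recurs on the 14th of each month.
April 2002: 2002-04-14.
Next: May 2002 → 2002-05-14.
June 2002: 2002-06-14.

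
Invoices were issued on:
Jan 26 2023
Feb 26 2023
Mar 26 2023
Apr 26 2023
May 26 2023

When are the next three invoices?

Jun 26 2023, Jul 26 2023, Aug 26 2023

The day-of-month is always 26 (31, 28, 31, 30 days between events).
So this recurs on the 26th of each month.
Next: June 2023 → Jun 26 2023.
Next: July 2023 → Jul 26 2023.
Next: August 2023 → Aug 26 2023.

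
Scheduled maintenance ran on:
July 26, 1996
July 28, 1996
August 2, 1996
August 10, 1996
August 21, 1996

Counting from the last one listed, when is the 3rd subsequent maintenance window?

Gaps: 2, 5, 8, 11 days — each gap is 3 larger than the previous one.
Next gap: 14 days. August 21, 1996 + 14 days = September 4, 1996.
Next gap: 17 days. September 4, 1996 + 17 days = September 21, 1996.
Next gap: 20 days. September 21, 1996 + 20 days = October 11, 1996.

October 11, 1996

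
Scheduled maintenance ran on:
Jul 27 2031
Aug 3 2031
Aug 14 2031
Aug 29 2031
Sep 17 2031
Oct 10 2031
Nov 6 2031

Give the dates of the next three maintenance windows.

Dec 7 2031, Jan 11 2032, Feb 19 2032

The spacing grows by 4 each time: 7, 11, 15, 19, 23, 27 days.
Next gap: 31 days. Nov 6 2031 + 31 days = Dec 7 2031.
Next gap: 35 days. Dec 7 2031 + 35 days = Jan 11 2032.
Next gap: 39 days. Jan 11 2032 + 39 days = Feb 19 2032.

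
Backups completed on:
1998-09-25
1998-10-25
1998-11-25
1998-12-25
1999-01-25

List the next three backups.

1999-02-25, 1999-03-25, 1999-04-25

Gaps: 30, 31, 30, 31 days — not constant. Every event is on the 25th of the month.
Pattern: the 25th of each month.
February 1999: 1999-02-25.
March 1999: 1999-03-25.
Next: April 1999 → 1999-04-25.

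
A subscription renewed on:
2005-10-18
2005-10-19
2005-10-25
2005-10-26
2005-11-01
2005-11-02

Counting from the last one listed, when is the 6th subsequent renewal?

Every event lands on a Tuesday or Wednesday (gaps cycle 1, 6, 1, 6, 1).
So the schedule is: every Tuesday and Wednesday.
Next Tuesday: 2005-11-08.
The following Wednesday is 2005-11-09.
The following Tuesday is 2005-11-15.
The following Wednesday is 2005-11-16.
The following Tuesday is 2005-11-22.
Next Wednesday: 2005-11-23.

2005-11-23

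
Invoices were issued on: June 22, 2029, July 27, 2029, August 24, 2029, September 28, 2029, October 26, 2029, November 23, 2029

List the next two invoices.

December 28, 2029; January 25, 2030

These are Fridays at 28- or 35-day spacing (35, 28, 35, 28, 28).
The pattern: 4th Friday of the month.
December 2029 — 4th Friday is December 28, 2029.
4th Friday of January 2030: January 25, 2030.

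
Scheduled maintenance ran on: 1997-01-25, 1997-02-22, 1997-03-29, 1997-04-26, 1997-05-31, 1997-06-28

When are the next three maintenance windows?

1997-07-26, 1997-08-30, 1997-09-27

These are Saturdays with 28, 35, 28, 35, 28-day gaps.
Each is the final Saturday of its month — 1997-03-29 is past the 28th, so '4th Saturday' doesn't fit.
July 1997 ends with Saturday 1997-07-26.
Last Saturday of August 1997: 1997-08-30.
Last Saturday of September 1997: 1997-09-27.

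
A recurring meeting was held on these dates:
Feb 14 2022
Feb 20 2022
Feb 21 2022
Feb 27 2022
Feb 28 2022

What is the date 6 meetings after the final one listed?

Mar 21 2022

The gap pattern 6, 1, 6, 1 repeats every 2 events.
These are the Mondays and Sundays of each week.
The following Sunday is Mar 6 2022.
The following Monday is Mar 7 2022.
The following Sunday is Mar 13 2022.
The following Monday is Mar 14 2022.
The following Sunday is Mar 20 2022.
Next Monday: Mar 21 2022.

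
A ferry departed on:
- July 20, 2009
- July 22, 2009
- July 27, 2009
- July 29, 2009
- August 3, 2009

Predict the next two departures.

August 5, 2009; August 10, 2009

Gaps: 2, 5, 2, 5 days — not constant, but cyclic with period 2.
The events fall on every Monday and Wednesday.
The following Wednesday is August 5, 2009.
Next Monday: August 10, 2009.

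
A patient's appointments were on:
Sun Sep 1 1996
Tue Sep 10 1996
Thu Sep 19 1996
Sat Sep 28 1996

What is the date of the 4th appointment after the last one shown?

The spacing is 9, 9, 9 days — always 9 days.
Sat Sep 28 1996 + 9 days = Mon Oct 7 1996.
Mon Oct 7 1996 + 9 days = Wed Oct 16 1996.
Wed Oct 16 1996 + 9 days = Fri Oct 25 1996.
Fri Oct 25 1996 + 9 days = Sun Nov 3 1996.

Sun Nov 3 1996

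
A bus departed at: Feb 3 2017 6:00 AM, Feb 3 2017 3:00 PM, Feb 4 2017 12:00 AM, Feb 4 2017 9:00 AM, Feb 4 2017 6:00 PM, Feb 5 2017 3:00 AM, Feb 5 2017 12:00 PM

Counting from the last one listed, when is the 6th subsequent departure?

The interval is a steady 9 hours (9, 9, 9, 9, 9, 9).
Feb 5 2017 12:00 PM + 9 h = Feb 5 2017 9:00 PM.
Feb 5 2017 9:00 PM + 9 h = Feb 6 2017 6:00 AM.
Feb 6 2017 6:00 AM + 9 h = Feb 6 2017 3:00 PM.
Feb 6 2017 3:00 PM + 9 h = Feb 7 2017 12:00 AM.
Feb 7 2017 12:00 AM + 9 h = Feb 7 2017 9:00 AM.
Feb 7 2017 9:00 AM + 9 h = Feb 7 2017 6:00 PM.

Feb 7 2017 6:00 PM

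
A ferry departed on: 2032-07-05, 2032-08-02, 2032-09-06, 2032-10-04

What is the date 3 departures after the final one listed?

2033-01-03

Gaps: 28, 35, 28 days — a mix of 28 and 35. Every date is a Monday.
Each is the 1st Monday of its month.
1st Monday of November 2032: 2032-11-01.
December 2032 — 1st Monday is 2032-12-06.
1st Monday of January 2033: 2033-01-03.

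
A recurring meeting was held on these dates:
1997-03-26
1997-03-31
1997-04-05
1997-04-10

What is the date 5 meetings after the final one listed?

Every event comes 5 days after the last (5, 5, 5).
1997-04-10 + 5 days = 1997-04-15.
1997-04-15 + 5 days = 1997-04-20.
1997-04-20 + 5 days = 1997-04-25.
1997-04-25 + 5 days = 1997-04-30.
1997-04-30 + 5 days = 1997-05-05.

1997-05-05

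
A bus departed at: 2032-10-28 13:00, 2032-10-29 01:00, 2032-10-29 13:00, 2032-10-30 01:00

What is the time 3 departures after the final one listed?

Spacing: 12, 12, 12 h — constant 12 h.
2032-10-30 01:00 + 12 h = 2032-10-30 13:00.
2032-10-30 13:00 + 12 h = 2032-10-31 01:00.
2032-10-31 01:00 + 12 h = 2032-10-31 13:00.

2032-10-31 13:00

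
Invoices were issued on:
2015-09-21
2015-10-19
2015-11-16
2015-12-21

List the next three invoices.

These are Mondays at 28- or 35-day spacing (28, 28, 35).
The pattern: 3rd Monday of the month.
January 2016 — 3rd Monday is 2016-01-18.
February 2016 — 3rd Monday is 2016-02-15.
March 2016 — 3rd Monday is 2016-03-21.

2016-01-18, 2016-02-15, 2016-03-21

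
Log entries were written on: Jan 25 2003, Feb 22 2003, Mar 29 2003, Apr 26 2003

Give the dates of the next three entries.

May 31 2003, Jun 28 2003, Jul 26 2003

All Saturdays; the gaps (28, 35, 28) vary with month length.
This is the last Saturday of each month.
Last Saturday of May 2003: May 31 2003.
June 2003 ends with Saturday Jun 28 2003.
Last Saturday of July 2003: Jul 26 2003.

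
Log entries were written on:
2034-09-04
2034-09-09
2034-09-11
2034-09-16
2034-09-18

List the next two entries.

2034-09-23, 2034-09-25

Every event lands on a Monday or Saturday (gaps cycle 5, 2, 5, 2).
So the schedule is: every Monday and Saturday.
Next Saturday: 2034-09-23.
The following Monday is 2034-09-25.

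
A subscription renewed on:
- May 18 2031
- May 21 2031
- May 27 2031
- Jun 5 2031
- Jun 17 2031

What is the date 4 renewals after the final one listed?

Sep 3 2031

Intervals are 3, 6, 9, 12 days — an arithmetic progression with common difference 3.
Next gap: 15 days. Jun 17 2031 + 15 days = Jul 2 2031.
Next gap: 18 days. Jul 2 2031 + 18 days = Jul 20 2031.
Next gap: 21 days. Jul 20 2031 + 21 days = Aug 10 2031.
Next gap: 24 days. Aug 10 2031 + 24 days = Sep 3 2031.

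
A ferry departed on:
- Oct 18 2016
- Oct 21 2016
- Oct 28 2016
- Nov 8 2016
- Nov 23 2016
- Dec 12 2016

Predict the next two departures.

Jan 4 2017, Jan 31 2017

Intervals are 3, 7, 11, 15, 19 days — an arithmetic progression with common difference 4.
Next gap: 23 days. Dec 12 2016 + 23 days = Jan 4 2017.
Next gap: 27 days. Jan 4 2017 + 27 days = Jan 31 2017.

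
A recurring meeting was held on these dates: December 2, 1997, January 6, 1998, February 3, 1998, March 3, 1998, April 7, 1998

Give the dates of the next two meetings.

May 5, 1998; June 2, 1998

Gaps: 35, 28, 28, 35 days — a mix of 28 and 35. Every date is a Tuesday.
Each is the 1st Tuesday of its month.
May 1998 — 1st Tuesday is May 5, 1998.
June 1998 — 1st Tuesday is June 2, 1998.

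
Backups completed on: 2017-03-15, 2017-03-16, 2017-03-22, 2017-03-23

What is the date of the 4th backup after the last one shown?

2017-04-06

Every event lands on a Wednesday or Thursday (gaps cycle 1, 6, 1).
So the schedule is: every Wednesday and Thursday.
Next Wednesday: 2017-03-29.
Next Thursday: 2017-03-30.
The following Wednesday is 2017-04-05.
The following Thursday is 2017-04-06.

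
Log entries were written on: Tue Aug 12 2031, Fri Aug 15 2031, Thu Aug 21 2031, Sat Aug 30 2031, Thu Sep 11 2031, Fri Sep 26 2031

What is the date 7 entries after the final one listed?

Fri Apr 2 2032

Intervals are 3, 6, 9, 12, 15 days — an arithmetic progression with common difference 3.
Next gap: 18 days. Fri Sep 26 2031 + 18 days = Tue Oct 14 2031.
Next gap: 21 days. Tue Oct 14 2031 + 21 days = Tue Nov 4 2031.
Next gap: 24 days. Tue Nov 4 2031 + 24 days = Fri Nov 28 2031.
Next gap: 27 days. Fri Nov 28 2031 + 27 days = Thu Dec 25 2031.
Next gap: 30 days. Thu Dec 25 2031 + 30 days = Sat Jan 24 2032.
Next gap: 33 days. Sat Jan 24 2032 + 33 days = Thu Feb 26 2032.
Next gap: 36 days. Thu Feb 26 2032 + 36 days = Fri Apr 2 2032.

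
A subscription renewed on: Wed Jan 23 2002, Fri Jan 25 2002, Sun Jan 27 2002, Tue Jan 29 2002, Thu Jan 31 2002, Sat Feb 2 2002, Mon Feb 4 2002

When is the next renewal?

Gaps between consecutive events: 2, 2, 2, 2, 2, 2 days — a constant 2-day interval.
Mon Feb 4 2002 + 2 days = Wed Feb 6 2002.

Wed Feb 6 2002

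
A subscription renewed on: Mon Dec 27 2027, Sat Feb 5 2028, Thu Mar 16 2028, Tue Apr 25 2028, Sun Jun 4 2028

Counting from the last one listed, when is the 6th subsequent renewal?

Tue Jan 30 2029

Every event comes 40 days after the last (40, 40, 40, 40).
Sun Jun 4 2028 + 40 days = Fri Jul 14 2028.
Fri Jul 14 2028 + 40 days = Wed Aug 23 2028.
Wed Aug 23 2028 + 40 days = Mon Oct 2 2028.
Mon Oct 2 2028 + 40 days = Sat Nov 11 2028.
Sat Nov 11 2028 + 40 days = Thu Dec 21 2028.
Thu Dec 21 2028 + 40 days = Tue Jan 30 2029.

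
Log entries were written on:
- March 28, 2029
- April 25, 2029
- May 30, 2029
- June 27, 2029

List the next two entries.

Every date is a Wednesday; gaps 28, 35, 28 days.
Each is the last Wednesday of its month (at least one falls on the 29th or later, ruling out '4th Wednesday').
July 2029 ends with Wednesday July 25, 2029.
Last Wednesday of August 2029: August 29, 2029.

July 25, 2029; August 29, 2029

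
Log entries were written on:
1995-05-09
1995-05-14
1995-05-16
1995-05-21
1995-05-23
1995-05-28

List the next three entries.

1995-05-30, 1995-06-04, 1995-06-06

The gap pattern 5, 2, 5, 2, 5 repeats every 2 events.
These are the Tuesdays and Sundays of each week.
The following Tuesday is 1995-05-30.
The following Sunday is 1995-06-04.
Next Tuesday: 1995-06-06.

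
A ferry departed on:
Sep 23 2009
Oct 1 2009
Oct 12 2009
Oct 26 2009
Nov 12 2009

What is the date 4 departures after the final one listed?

Intervals are 8, 11, 14, 17 days — an arithmetic progression with common difference 3.
Next gap: 20 days. Nov 12 2009 + 20 days = Dec 2 2009.
Next gap: 23 days. Dec 2 2009 + 23 days = Dec 25 2009.
Next gap: 26 days. Dec 25 2009 + 26 days = Jan 20 2010.
Next gap: 29 days. Jan 20 2010 + 29 days = Feb 18 2010.

Feb 18 2010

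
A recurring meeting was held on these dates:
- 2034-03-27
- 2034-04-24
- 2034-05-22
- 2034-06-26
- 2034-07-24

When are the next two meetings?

Gaps: 28, 28, 35, 28 days — a mix of 28 and 35. Every date is a Monday.
Each is the 4th Monday of its month.
August 2034 — 4th Monday is 2034-08-28.
4th Monday of September 2034: 2034-09-25.

2034-08-28, 2034-09-25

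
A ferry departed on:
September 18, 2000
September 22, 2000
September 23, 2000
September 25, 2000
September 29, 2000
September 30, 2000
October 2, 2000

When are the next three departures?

October 6, 2000; October 7, 2000; October 9, 2000

Every event lands on a Monday or Friday or Saturday (gaps cycle 4, 1, 2, 4, 1, 2).
So the schedule is: every Monday, Friday and Saturday.
The following Friday is October 6, 2000.
Next Saturday: October 7, 2000.
Next Monday: October 9, 2000.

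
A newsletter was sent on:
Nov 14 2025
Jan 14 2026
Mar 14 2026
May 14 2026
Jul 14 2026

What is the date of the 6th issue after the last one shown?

Jul 14 2027

Each date is the 14th; the gaps (61, 59, 61, 61) track the month lengths.
The rule is the 14th of every 2 months.
Next: September 2026 → Sep 14 2026.
Next: November 2026 → Nov 14 2026.
January 2027: Jan 14 2027.
March 2027: Mar 14 2027.
Next: May 2027 → May 14 2027.
July 2027: Jul 14 2027.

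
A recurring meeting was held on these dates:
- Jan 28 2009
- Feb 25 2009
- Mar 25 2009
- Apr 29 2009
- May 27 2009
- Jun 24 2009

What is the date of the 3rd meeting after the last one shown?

Every date is a Wednesday; gaps 28, 28, 35, 28, 28 days.
Each is the last Wednesday of its month (at least one falls on the 29th or later, ruling out '4th Wednesday').
July 2009 ends with Wednesday Jul 29 2009.
Last Wednesday of August 2009: Aug 26 2009.
Last Wednesday of September 2009: Sep 30 2009.

Sep 30 2009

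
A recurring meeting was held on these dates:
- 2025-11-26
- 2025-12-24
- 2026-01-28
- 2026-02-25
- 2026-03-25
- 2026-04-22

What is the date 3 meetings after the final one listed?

2026-07-22

Gaps: 28, 35, 28, 28, 28 days — a mix of 28 and 35. Every date is a Wednesday.
Each is the 4th Wednesday of its month.
4th Wednesday of May 2026: 2026-05-27.
June 2026 — 4th Wednesday is 2026-06-24.
4th Wednesday of July 2026: 2026-07-22.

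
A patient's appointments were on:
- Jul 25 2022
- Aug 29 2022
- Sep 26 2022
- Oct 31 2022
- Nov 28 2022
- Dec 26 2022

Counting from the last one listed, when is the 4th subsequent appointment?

Every date is a Monday; gaps 35, 28, 35, 28, 28 days.
Each is the last Monday of its month (at least one falls on the 29th or later, ruling out '4th Monday').
January 2023 ends with Monday Jan 30 2023.
February 2023 ends with Monday Feb 27 2023.
March 2023 ends with Monday Mar 27 2023.
Last Monday of April 2023: Apr 24 2023.

Apr 24 2023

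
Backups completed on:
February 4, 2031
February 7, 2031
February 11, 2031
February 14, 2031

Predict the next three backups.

February 18, 2031; February 21, 2031; February 25, 2031

Every event lands on a Tuesday or Friday (gaps cycle 3, 4, 3).
So the schedule is: every Tuesday and Friday.
Next Tuesday: February 18, 2031.
The following Friday is February 21, 2031.
Next Tuesday: February 25, 2031.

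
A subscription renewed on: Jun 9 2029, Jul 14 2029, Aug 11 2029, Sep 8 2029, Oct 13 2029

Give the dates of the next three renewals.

Nov 10 2029, Dec 8 2029, Jan 12 2030

All dates are Saturdays, 35, 28, 28, 35 days apart.
Specifically, the 2nd Saturday of each month.
November 2029 — 2nd Saturday is Nov 10 2029.
2nd Saturday of December 2029: Dec 8 2029.
January 2030 — 2nd Saturday is Jan 12 2030.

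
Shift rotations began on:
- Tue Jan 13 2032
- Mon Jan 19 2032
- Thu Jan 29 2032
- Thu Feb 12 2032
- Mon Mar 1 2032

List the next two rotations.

Tue Mar 23 2032, Sun Apr 18 2032

Intervals are 6, 10, 14, 18 days — an arithmetic progression with common difference 4.
Next gap: 22 days. Mon Mar 1 2032 + 22 days = Tue Mar 23 2032.
Next gap: 26 days. Tue Mar 23 2032 + 26 days = Sun Apr 18 2032.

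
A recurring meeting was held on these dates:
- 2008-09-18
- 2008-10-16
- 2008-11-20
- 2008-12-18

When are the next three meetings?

2009-01-15, 2009-02-19, 2009-03-19

These are Thursdays at 28- or 35-day spacing (28, 35, 28).
The pattern: 3rd Thursday of the month.
3rd Thursday of January 2009: 2009-01-15.
3rd Thursday of February 2009: 2009-02-19.
3rd Thursday of March 2009: 2009-03-19.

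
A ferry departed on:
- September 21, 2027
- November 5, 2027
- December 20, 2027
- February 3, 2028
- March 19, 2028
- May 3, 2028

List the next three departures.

Every event comes 45 days after the last (45, 45, 45, 45, 45).
May 3, 2028 + 45 days = June 17, 2028.
June 17, 2028 + 45 days = August 1, 2028.
August 1, 2028 + 45 days = September 15, 2028.

June 17, 2028; August 1, 2028; September 15, 2028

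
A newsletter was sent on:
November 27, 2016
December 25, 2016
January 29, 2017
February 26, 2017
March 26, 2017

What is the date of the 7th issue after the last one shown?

All Sundays; the gaps (28, 35, 28, 28) vary with month length.
This is the last Sunday of each month.
April 2017 ends with Sunday April 30, 2017.
May 2017 ends with Sunday May 28, 2017.
Last Sunday of June 2017: June 25, 2017.
July 2017 ends with Sunday July 30, 2017.
August 2017 ends with Sunday August 27, 2017.
September 2017 ends with Sunday September 24, 2017.
Last Sunday of October 2017: October 29, 2017.

October 29, 2017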